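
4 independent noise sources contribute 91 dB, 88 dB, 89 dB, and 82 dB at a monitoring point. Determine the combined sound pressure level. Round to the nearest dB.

For uncorrelated sources the intensities add, so convert each level to linear form, sum, and take 10·log₁₀ of the total.
Σ 10^(L/10) = 10^(91/10) + 10^(88/10) + 10^(89/10) + 10^(82/10) = 2.843e+09.
L_total = 10·log₁₀(2.843e+09) = 94.54 dB.

95 dB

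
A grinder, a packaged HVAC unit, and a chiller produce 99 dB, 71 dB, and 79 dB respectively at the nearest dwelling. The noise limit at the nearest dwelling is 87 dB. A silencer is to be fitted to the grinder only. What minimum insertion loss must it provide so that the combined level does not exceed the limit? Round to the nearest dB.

13 dB

The untreated sources together contribute 10^(71/10) + 10^(79/10) = 9.202e+07, i.e. 79.64 dB.
To meet 87 dB overall, the treated grinder may contribute at most 10^(87/10) − 9.202e+07 = 4.092e+08, i.e. 86.12 dB.
Required insertion loss = 99 − 86.12 = 12.88 dB.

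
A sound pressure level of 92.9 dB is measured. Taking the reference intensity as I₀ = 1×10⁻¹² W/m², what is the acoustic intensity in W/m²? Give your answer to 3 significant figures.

0.00195 W/m²

I/I₀ = 10^(92.9/10) = 1.95e+09, so I = 1.95e+09 × 10⁻¹² W/m².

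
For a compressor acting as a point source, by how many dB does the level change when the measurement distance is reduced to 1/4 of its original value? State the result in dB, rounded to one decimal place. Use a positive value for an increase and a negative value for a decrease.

+12.0 dB

Point-source spreading: ΔL = −20·log₁₀(r₂/r₁).
ΔL = −20·log₁₀(0.25) = +12.04 dB.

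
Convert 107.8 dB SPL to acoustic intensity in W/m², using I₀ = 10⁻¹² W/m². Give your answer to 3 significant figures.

0.0603 W/m²

I = I₀·10^(L/10) = 10⁻¹² × 10^(107.8/10) = 10^(-1.220).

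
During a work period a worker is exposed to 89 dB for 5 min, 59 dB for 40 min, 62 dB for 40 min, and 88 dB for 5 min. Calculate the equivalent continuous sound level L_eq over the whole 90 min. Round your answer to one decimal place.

L_eq = 10·log₁₀[(1/T)·Σ tᵢ·10^(Lᵢ/10)] with T = 90 min.
Σ tᵢ·10^(Lᵢ/10) = 5·10^(89/10) + 40·10^(59/10) + 40·10^(62/10) + 5·10^(88/10) = 7.222e+09.
L_eq = 10·log₁₀(7.222e+09/90) = 79.04 dB.

79.0 dB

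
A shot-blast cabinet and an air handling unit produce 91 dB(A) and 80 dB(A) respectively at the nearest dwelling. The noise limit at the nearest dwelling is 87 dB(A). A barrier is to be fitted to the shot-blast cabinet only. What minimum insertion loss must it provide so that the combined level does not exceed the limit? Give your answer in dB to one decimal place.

The untreated sources together contribute 10^(80/10) = 1.000e+08, i.e. 80.00 dB(A).
To meet 87 dB(A) overall, the treated shot-blast cabinet may contribute at most 10^(87/10) − 1.000e+08 = 4.012e+08, i.e. 86.03 dB(A).
So the shot-blast cabinet must be reduced from 91 to 86.03 dB(A): IL = 4.97 dB.

5.0 dB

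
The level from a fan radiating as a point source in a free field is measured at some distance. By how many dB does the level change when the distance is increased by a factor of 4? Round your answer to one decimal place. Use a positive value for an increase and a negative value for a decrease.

-12.0 dB

Point-source spreading: ΔL = −20·log₁₀(r₂/r₁).
ΔL = −20·log₁₀(4) = -12.04 dB.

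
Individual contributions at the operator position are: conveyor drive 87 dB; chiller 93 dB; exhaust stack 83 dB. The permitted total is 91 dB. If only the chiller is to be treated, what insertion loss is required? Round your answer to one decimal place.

5.5 dB

Fixed contribution from the other sources: Σ 10^(L/10) = 10^(87/10) + 10^(83/10) = 7.007e+08 (88.46 dB).
The limit corresponds to 10^(91/10) = 1.259e+09; subtracting the fixed part leaves 5.582e+08 for the chiller, i.e. 87.47 dB.
Required insertion loss = 93 − 87.47 = 5.53 dB.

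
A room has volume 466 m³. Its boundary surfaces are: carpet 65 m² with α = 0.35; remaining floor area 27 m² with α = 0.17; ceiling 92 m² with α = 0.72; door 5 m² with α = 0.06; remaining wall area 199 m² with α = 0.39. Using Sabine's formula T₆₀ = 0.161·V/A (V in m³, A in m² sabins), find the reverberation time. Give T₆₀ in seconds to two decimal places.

Total absorption A = 65·0.35 + 27·0.17 + 92·0.72 + 5·0.06 + 199·0.39 = 171.49 m² sabins.
T₆₀ = 0.161 × 466 / 171.49 = 0.437 s.

0.44 s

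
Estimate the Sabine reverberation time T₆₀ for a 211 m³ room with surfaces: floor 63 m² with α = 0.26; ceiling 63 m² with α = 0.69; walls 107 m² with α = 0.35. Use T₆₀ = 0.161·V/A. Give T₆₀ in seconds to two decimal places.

0.35 s

Summing Sᵢαᵢ: 63·0.26 + 63·0.69 + 107·0.35 = 97.30 m².
T₆₀ = 0.161·V/A = 0.161·211/97.30 = 0.349 s.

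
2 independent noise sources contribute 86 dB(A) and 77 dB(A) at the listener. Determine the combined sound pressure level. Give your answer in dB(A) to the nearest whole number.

87 dB(A)

Incoherent sources combine by intensity addition: L_total = 10·log₁₀(Σ 10^(L_i/10)).
Σ 10^(L/10) = 10^(86/10) + 10^(77/10) = 4.482e+08.
L_total = 10·log₁₀(4.482e+08) = 86.51 dB(A).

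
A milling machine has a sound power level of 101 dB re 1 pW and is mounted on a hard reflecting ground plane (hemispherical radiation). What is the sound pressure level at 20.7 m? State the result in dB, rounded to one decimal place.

66.7 dB

The power spreads over a hemisphere of area 2π·r², so L_p = L_w − 10·log₁₀(2π·r²).
2π·r² = 2692 m², 10·log₁₀ of that is 34.301 dB.
L_p = 101 − 34.301 = 66.70 dB.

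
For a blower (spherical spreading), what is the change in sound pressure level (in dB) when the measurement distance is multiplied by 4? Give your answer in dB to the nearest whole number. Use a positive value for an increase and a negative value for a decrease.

-12 dB

With spherical spreading the level changes by −20·log₁₀(r₂/r₁).
ΔL = −20·log₁₀(4) = -12.04 dB.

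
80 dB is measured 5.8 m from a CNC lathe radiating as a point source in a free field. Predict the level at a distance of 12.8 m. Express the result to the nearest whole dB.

73 dB

Point-source attenuation: ΔL = 20·log₁₀(r₂/r₁) = 20·log₁₀(12.8/5.8) = 6.876 dB.
L₂ = 80 − 20·log₁₀(12.8/5.8) = 80 − 6.876 = 73.12 dB.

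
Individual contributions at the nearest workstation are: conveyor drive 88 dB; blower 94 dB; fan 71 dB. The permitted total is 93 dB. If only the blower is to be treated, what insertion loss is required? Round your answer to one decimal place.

Fixed contribution from the other sources: Σ 10^(L/10) = 10^(88/10) + 10^(71/10) = 6.435e+08 (88.09 dB).
The limit corresponds to 10^(93/10) = 1.995e+09; subtracting the fixed part leaves 1.352e+09 for the blower, i.e. 91.31 dB.
Required insertion loss = 94 − 91.31 = 2.69 dB.

2.7 dB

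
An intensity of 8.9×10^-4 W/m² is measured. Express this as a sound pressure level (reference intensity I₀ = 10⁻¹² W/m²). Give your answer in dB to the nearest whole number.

89 dB

Dividing by I₀ shifts the exponent by 12: I/I₀ = 8.9×10^8.
L = 10·(0.9494 + 8) = 89.49 dB.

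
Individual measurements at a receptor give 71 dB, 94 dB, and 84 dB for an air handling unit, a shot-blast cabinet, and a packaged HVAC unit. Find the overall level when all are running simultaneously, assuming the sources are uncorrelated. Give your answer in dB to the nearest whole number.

94 dB

Incoherent sources combine by intensity addition: L_total = 10·log₁₀(Σ 10^(L_i/10)).
Σ 10^(L/10) = 10^(71/10) + 10^(94/10) + 10^(84/10) = 2.776e+09.
L_total = 10·log₁₀(2.776e+09) = 94.43 dB.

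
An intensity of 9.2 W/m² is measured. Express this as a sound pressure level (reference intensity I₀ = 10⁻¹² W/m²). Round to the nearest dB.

130 dB

Dividing by I₀ shifts the exponent by 12: I/I₀ = 9.2×10^12.
L = 10·(0.9638 + 12) = 129.64 dB.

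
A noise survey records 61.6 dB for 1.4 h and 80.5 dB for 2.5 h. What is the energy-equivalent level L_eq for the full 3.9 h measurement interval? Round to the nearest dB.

79 dB

The energy average is taken in the linear domain: L_eq = 10·log₁₀[(Σ tᵢ·10^(Lᵢ/10))/T], T = 3.9 h.
Σ tᵢ·10^(Lᵢ/10) = 1.4·10^(61.6/10) + 2.5·10^(80.5/10) = 2.825e+08.
L_eq = 10·log₁₀(2.825e+08/3.9) = 78.60 dB.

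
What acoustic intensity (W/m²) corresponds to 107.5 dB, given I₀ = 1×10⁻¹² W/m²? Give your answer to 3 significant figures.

0.0562 W/m²

I = I₀·10^(L/10) = 10⁻¹² × 10^(107.5/10) = 10^(-1.250).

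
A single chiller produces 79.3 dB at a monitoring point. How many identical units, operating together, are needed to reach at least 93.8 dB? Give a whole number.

The shortfall is 93.8 − 79.3 = 14.5 dB, and N units add 10·log₁₀ N, so need 10·log₁₀ N ≥ 14.5.
N ≥ 10^(14.5/10) = 28.184, so N = 29.

29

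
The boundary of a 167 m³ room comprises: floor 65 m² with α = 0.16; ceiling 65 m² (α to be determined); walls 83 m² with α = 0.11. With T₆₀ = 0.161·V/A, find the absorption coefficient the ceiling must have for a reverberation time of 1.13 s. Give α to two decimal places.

0.07

From T₆₀ = 0.161·V/A, the target T₆₀ = 1.13 s needs A = 0.161·167/1.13 = 23.79 m².
Absorption from the other surfaces = 65·0.16 + 83·0.11 = 19.53 m², so the ceiling must supply 4.26 m² over 65 m².
α = 4.26/65 = 0.066.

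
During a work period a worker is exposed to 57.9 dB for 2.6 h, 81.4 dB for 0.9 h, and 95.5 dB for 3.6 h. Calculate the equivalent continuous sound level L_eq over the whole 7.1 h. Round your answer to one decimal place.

Weight each interval's intensity by its duration and average over T = 7.1 h:
Σ tᵢ·10^(Lᵢ/10) = 2.6·10^(57.9/10) + 0.9·10^(81.4/10) + 3.6·10^(95.5/10) = 1.290e+10.
L_eq = 10·log₁₀(1.290e+10/7.1) = 92.59 dB.

92.6 dB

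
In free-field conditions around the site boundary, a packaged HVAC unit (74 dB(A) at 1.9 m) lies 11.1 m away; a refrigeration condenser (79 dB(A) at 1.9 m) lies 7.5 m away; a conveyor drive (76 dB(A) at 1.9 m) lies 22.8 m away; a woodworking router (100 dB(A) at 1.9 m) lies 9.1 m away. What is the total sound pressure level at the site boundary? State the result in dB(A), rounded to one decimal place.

Apply inverse-square spreading to bring every level to the receiver, then sum 10^(L/10).
packaged HVAC unit: 74 − 20·log₁₀(11.1/1.9) = 74 − 15.33 = 58.67 dB(A).
refrigeration condenser: 79 − 20·log₁₀(7.5/1.9) = 79 − 11.93 = 67.07 dB(A).
conveyor drive: 76 − 20·log₁₀(22.8/1.9) = 76 − 21.58 = 54.42 dB(A).
woodworking router: 100 − 20·log₁₀(9.1/1.9) = 100 − 13.61 = 86.39 dB(A).
Σ 10^(L/10) = 4.420e+08 → L_total = 10·log₁₀(4.420e+08) = 86.45 dB(A).

86.5 dB(A)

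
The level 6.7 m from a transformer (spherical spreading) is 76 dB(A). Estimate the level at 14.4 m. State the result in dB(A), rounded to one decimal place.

Point-source attenuation: ΔL = 20·log₁₀(r₂/r₁) = 20·log₁₀(14.4/6.7) = 6.646 dB.
L₂ = 76 − 20·log₁₀(14.4/6.7) = 76 − 6.646 = 69.35 dB(A).

69.4 dB(A)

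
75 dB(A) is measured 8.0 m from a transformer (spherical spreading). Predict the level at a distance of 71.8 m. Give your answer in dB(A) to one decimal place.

Point-source attenuation: ΔL = 20·log₁₀(r₂/r₁) = 20·log₁₀(71.8/8.0) = 19.061 dB.
L₂ = 75 − 20·log₁₀(71.8/8.0) = 75 − 19.061 = 55.94 dB(A).

55.9 dB(A)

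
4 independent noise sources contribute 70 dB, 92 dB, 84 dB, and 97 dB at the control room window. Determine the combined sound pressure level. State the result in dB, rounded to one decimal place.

98.4 dB

Incoherent sources combine by intensity addition: L_total = 10·log₁₀(Σ 10^(L_i/10)).
Σ 10^(L/10) = 10^(70/10) + 10^(92/10) + 10^(84/10) + 10^(97/10) = 6.858e+09.
L_total = 10·log₁₀(6.858e+09) = 98.36 dB.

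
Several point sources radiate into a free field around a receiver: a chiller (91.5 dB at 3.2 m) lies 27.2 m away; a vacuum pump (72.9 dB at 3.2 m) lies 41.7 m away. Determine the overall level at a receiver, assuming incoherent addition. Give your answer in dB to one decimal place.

First find each source's level at the receiver (point-source: −20·log₁₀(r/r_ref)), then combine on an intensity basis.
chiller: 91.5 − 20·log₁₀(27.2/3.2) = 91.5 − 18.59 = 72.91 dB.
vacuum pump: 72.9 − 20·log₁₀(41.7/3.2) = 72.9 − 22.30 = 50.60 dB.
Σ 10^(L/10) = 1.967e+07 → L_total = 10·log₁₀(1.967e+07) = 72.94 dB.

72.9 dB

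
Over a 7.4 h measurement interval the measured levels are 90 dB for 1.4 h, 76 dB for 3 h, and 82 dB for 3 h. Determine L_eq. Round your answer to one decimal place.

L_eq = 10·log₁₀[(1/T)·Σ tᵢ·10^(Lᵢ/10)] with T = 7.4 h.
Σ tᵢ·10^(Lᵢ/10) = 1.4·10^(90/10) + 3·10^(76/10) + 3·10^(82/10) = 1.995e+09.
L_eq = 10·log₁₀(1.995e+09/7.4) = 84.31 dB.

84.3 dB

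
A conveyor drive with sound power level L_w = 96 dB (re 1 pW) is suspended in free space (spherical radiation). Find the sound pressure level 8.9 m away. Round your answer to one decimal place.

The power spreads over a sphere of area 4π·r², so L_p = L_w − 10·log₁₀(4π·r²).
4π·r² = 995.4 m², 10·log₁₀ of that is 29.980 dB.
L_p = 96 − 29.980 = 66.02 dB.

66.0 dB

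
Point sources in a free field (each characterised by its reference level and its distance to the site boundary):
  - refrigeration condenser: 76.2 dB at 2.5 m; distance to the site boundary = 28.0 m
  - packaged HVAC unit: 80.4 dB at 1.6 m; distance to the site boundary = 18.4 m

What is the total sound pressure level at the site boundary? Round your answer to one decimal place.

60.6 dB

First find each source's level at the receiver (point-source: −20·log₁₀(r/r_ref)), then combine on an intensity basis.
refrigeration condenser: 76.2 − 20·log₁₀(28.0/2.5) = 76.2 − 20.98 = 55.22 dB.
packaged HVAC unit: 80.4 − 20·log₁₀(18.4/1.6) = 80.4 − 21.21 = 59.19 dB.
Σ 10^(L/10) = 1.161e+06 → L_total = 10·log₁₀(1.161e+06) = 60.65 dB.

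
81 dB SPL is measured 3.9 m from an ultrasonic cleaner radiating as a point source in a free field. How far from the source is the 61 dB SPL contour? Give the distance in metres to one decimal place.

For a point source L₁ − L₂ = 20·log₁₀(r₂/r₁), so r₂ = r₁·10^((L₁−L₂)/20).
r₂ = 3.9·10^((81−61)/20) = 3.9·10^(20.0/20) = 39.00 m.

39.0 m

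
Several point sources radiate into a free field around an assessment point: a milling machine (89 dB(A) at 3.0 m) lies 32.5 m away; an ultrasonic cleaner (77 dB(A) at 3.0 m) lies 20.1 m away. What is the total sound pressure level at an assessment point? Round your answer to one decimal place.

69.0 dB(A)

Propagate each source to the receiver with L = L_ref − 20·log₁₀(r/r_ref), then add intensities.
milling machine: 89 − 20·log₁₀(32.5/3.0) = 89 − 20.70 = 68.30 dB(A).
ultrasonic cleaner: 77 − 20·log₁₀(20.1/3.0) = 77 − 16.52 = 60.48 dB(A).
Σ 10^(L/10) = 7.885e+06 → L_total = 10·log₁₀(7.885e+06) = 68.97 dB(A).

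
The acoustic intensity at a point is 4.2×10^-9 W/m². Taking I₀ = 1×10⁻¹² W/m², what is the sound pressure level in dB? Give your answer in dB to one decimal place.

36.2 dB

Dividing by I₀ shifts the exponent by 12: I/I₀ = 4.2×10^3.
L = 10·(0.6232 + 3) = 36.23 dB.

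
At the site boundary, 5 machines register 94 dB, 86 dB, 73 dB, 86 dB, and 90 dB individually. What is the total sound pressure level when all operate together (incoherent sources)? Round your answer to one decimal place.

96.4 dB

For uncorrelated sources the intensities add, so convert each level to linear form, sum, and take 10·log₁₀ of the total.
Σ 10^(L/10) = 10^(94/10) + 10^(86/10) + 10^(73/10) + 10^(86/10) + 10^(90/10) = 4.328e+09.
L_total = 10·log₁₀(4.328e+09) = 96.36 dB.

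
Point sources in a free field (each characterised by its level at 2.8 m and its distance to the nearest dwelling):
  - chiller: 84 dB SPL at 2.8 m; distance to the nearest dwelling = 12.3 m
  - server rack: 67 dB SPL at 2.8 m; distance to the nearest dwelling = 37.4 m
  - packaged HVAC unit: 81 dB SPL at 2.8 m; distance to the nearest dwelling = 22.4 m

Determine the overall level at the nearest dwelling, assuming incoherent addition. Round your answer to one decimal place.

Apply inverse-square spreading to bring every level to the receiver, then sum 10^(L/10).
chiller: 84 − 20·log₁₀(12.3/2.8) = 84 − 12.85 = 71.15 dB SPL.
server rack: 67 − 20·log₁₀(37.4/2.8) = 67 − 22.51 = 44.49 dB SPL.
packaged HVAC unit: 81 − 20·log₁₀(22.4/2.8) = 81 − 18.06 = 62.94 dB SPL.
Σ 10^(L/10) = 1.501e+07 → L_total = 10·log₁₀(1.501e+07) = 71.76 dB SPL.

71.8 dB SPL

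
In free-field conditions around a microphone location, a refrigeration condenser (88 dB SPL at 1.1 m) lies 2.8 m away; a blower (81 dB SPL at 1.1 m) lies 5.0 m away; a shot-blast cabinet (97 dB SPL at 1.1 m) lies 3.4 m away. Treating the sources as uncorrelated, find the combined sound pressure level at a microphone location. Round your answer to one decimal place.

Apply inverse-square spreading to bring every level to the receiver, then sum 10^(L/10).
refrigeration condenser: 88 − 20·log₁₀(2.8/1.1) = 88 − 8.12 = 79.88 dB SPL.
blower: 81 − 20·log₁₀(5.0/1.1) = 81 − 13.15 = 67.85 dB SPL.
shot-blast cabinet: 97 − 20·log₁₀(3.4/1.1) = 97 − 9.80 = 87.20 dB SPL.
Σ 10^(L/10) = 6.281e+08 → L_total = 10·log₁₀(6.281e+08) = 87.98 dB SPL.

88.0 dB SPL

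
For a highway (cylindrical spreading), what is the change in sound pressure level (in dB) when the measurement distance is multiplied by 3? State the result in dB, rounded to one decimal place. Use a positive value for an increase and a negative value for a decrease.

Line-source spreading: ΔL = −10·log₁₀(r₂/r₁).
ΔL = −10·log₁₀(3) = -4.77 dB.

-4.8 dB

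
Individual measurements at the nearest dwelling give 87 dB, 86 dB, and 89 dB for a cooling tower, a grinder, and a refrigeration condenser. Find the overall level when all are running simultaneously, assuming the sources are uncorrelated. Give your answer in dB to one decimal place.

Incoherent sources combine by intensity addition: L_total = 10·log₁₀(Σ 10^(L_i/10)).
Σ 10^(L/10) = 10^(87/10) + 10^(86/10) + 10^(89/10) = 1.694e+09.
L_total = 10·log₁₀(1.694e+09) = 92.29 dB.

92.3 dB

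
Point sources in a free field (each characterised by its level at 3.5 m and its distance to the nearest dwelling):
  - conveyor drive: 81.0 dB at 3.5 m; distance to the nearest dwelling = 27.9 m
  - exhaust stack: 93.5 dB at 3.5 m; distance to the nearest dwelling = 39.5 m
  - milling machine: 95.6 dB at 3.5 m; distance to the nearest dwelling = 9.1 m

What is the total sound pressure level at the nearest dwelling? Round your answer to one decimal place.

First find each source's level at the receiver (point-source: −20·log₁₀(r/r_ref)), then combine on an intensity basis.
conveyor drive: 81.0 − 20·log₁₀(27.9/3.5) = 81.0 − 18.03 = 62.97 dB.
exhaust stack: 93.5 − 20·log₁₀(39.5/3.5) = 93.5 − 21.05 = 72.45 dB.
milling machine: 95.6 − 20·log₁₀(9.1/3.5) = 95.6 − 8.30 = 87.30 dB.
Σ 10^(L/10) = 5.567e+08 → L_total = 10·log₁₀(5.567e+08) = 87.46 dB.

87.5 dB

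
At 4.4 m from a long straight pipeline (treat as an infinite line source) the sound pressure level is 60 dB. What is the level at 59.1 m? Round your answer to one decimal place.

Cylindrical spreading from a line source gives a 10·log₁₀(r₂/r₁) drop.
L₂ = 60 − 10·log₁₀(59.1/4.4) = 60 − 11.281 = 48.72 dB.

48.7 dB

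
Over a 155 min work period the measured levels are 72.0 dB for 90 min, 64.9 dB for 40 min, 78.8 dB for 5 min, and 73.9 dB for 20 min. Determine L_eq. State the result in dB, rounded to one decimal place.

71.9 dB

L_eq = 10·log₁₀[(1/T)·Σ tᵢ·10^(Lᵢ/10)] with T = 155 min.
Σ tᵢ·10^(Lᵢ/10) = 90·10^(72.0/10) + 40·10^(64.9/10) + 5·10^(78.8/10) + 20·10^(73.9/10) = 2.420e+09.
L_eq = 10·log₁₀(2.420e+09/155) = 71.94 dB.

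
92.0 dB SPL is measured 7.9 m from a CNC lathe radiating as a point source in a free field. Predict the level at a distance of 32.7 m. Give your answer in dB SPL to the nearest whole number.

For a point source, L₂ = L₁ − 20·log₁₀(r₂/r₁).
L₂ = 92.0 − 20·log₁₀(32.7/7.9) = 92.0 − 12.338 = 79.66 dB SPL.

80 dB SPL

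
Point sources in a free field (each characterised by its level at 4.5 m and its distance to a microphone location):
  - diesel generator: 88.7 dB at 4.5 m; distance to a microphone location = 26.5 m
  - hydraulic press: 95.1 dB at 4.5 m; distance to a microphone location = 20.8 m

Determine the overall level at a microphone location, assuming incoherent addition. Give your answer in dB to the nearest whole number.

82 dB

Apply inverse-square spreading to bring every level to the receiver, then sum 10^(L/10).
diesel generator: 88.7 − 20·log₁₀(26.5/4.5) = 88.7 − 15.40 = 73.30 dB.
hydraulic press: 95.1 − 20·log₁₀(20.8/4.5) = 95.1 − 13.30 = 81.80 dB.
Σ 10^(L/10) = 1.728e+08 → L_total = 10·log₁₀(1.728e+08) = 82.38 dB.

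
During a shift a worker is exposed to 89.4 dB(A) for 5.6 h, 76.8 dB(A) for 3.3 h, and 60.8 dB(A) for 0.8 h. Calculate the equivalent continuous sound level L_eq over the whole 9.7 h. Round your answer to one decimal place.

L_eq = 10·log₁₀[(1/T)·Σ tᵢ·10^(Lᵢ/10)] with T = 9.7 h.
Σ tᵢ·10^(Lᵢ/10) = 5.6·10^(89.4/10) + 3.3·10^(76.8/10) + 0.8·10^(60.8/10) = 5.036e+09.
L_eq = 10·log₁₀(5.036e+09/9.7) = 87.15 dB(A).

87.2 dB(A)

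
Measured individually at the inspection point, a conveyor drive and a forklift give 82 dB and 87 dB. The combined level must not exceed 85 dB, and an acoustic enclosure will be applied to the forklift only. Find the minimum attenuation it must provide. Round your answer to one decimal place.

5.0 dB

The untreated sources together contribute 10^(82/10) = 1.585e+08, i.e. 82.00 dB.
To meet 85 dB overall, the treated forklift may contribute at most 10^(85/10) − 1.585e+08 = 1.577e+08, i.e. 81.98 dB.
Required insertion loss = 87 − 81.98 = 5.02 dB.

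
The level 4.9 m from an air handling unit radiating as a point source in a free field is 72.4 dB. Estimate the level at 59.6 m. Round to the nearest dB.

51 dB

Point-source attenuation: ΔL = 20·log₁₀(r₂/r₁) = 20·log₁₀(59.6/4.9) = 21.701 dB.
L₂ = 72.4 − 20·log₁₀(59.6/4.9) = 72.4 − 21.701 = 50.70 dB.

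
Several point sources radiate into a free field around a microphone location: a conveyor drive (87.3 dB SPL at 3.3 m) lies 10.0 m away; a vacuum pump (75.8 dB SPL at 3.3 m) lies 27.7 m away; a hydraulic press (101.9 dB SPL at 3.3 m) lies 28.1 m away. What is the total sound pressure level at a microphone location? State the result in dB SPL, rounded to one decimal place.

Propagate each source to the receiver with L = L_ref − 20·log₁₀(r/r_ref), then add intensities.
conveyor drive: 87.3 − 20·log₁₀(10.0/3.3) = 87.3 − 9.63 = 77.67 dB SPL.
vacuum pump: 75.8 − 20·log₁₀(27.7/3.3) = 75.8 − 18.48 = 57.32 dB SPL.
hydraulic press: 101.9 − 20·log₁₀(28.1/3.3) = 101.9 − 18.60 = 83.30 dB SPL.
Σ 10^(L/10) = 2.726e+08 → L_total = 10·log₁₀(2.726e+08) = 84.36 dB SPL.

84.4 dB SPL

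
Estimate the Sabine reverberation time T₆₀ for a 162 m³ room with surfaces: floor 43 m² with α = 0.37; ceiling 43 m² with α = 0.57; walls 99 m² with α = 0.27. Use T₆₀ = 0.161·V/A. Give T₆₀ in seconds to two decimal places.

Total absorption A = 43·0.37 + 43·0.57 + 99·0.27 = 67.15 m² sabins.
T₆₀ = 0.161·V/A = 0.161·162/67.15 = 0.388 s.

0.39 s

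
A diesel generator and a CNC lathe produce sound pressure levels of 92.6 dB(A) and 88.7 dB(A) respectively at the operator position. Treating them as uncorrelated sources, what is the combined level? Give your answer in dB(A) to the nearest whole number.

Incoherent sources combine by intensity addition: L_total = 10·log₁₀(Σ 10^(L_i/10)).
Σ 10^(L/10) = 10^(92.6/10) + 10^(88.7/10) = 2.561e+09.
L_total = 10·log₁₀(2.561e+09) = 94.08 dB(A).

94 dB(A)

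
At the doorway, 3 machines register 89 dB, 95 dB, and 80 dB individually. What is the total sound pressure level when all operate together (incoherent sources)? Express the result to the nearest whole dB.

For uncorrelated sources the intensities add, so convert each level to linear form, sum, and take 10·log₁₀ of the total.
Σ 10^(L/10) = 10^(89/10) + 10^(95/10) + 10^(80/10) = 4.057e+09.
L_total = 10·log₁₀(4.057e+09) = 96.08 dB.

96 dB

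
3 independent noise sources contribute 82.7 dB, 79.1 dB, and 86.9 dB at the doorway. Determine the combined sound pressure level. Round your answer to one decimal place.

For uncorrelated sources the intensities add, so convert each level to linear form, sum, and take 10·log₁₀ of the total.
Σ 10^(L/10) = 10^(82.7/10) + 10^(79.1/10) + 10^(86.9/10) = 7.573e+08.
L_total = 10·log₁₀(7.573e+08) = 88.79 dB.

88.8 dB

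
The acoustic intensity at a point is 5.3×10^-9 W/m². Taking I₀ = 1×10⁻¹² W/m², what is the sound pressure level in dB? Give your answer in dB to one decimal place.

37.2 dB

Dividing by I₀ shifts the exponent by 12: I/I₀ = 5.3×10^3.
L = 10·(0.7243 + 3) = 37.24 dB.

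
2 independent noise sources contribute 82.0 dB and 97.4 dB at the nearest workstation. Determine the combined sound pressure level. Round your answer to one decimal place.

97.5 dB

Incoherent sources combine by intensity addition: L_total = 10·log₁₀(Σ 10^(L_i/10)).
Σ 10^(L/10) = 10^(82.0/10) + 10^(97.4/10) = 5.654e+09.
L_total = 10·log₁₀(5.654e+09) = 97.52 dB.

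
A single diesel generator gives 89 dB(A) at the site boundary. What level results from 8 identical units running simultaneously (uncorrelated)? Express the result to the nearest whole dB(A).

98 dB(A)

With 8 equal, uncorrelated contributions the intensity is 8× that of one unit, giving a rise of 10·log₁₀ 8.
L_total = 89 + 10·log₁₀(8) = 89 + 9.031 = 98.03 dB(A).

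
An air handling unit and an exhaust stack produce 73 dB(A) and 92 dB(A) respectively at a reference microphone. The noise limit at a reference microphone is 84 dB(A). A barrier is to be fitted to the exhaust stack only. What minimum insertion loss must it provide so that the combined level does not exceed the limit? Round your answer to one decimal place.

The untreated sources together contribute 10^(73/10) = 1.995e+07, i.e. 73.00 dB(A).
To meet 84 dB(A) overall, the treated exhaust stack may contribute at most 10^(84/10) − 1.995e+07 = 2.312e+08, i.e. 83.64 dB(A).
So the exhaust stack must be reduced from 92 to 83.64 dB(A): IL = 8.36 dB.

8.4 dB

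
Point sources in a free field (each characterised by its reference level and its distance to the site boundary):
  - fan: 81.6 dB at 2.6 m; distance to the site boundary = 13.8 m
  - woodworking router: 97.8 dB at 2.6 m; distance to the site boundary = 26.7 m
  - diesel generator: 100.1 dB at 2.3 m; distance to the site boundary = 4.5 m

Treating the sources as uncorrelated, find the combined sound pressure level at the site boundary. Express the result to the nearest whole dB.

Apply inverse-square spreading to bring every level to the receiver, then sum 10^(L/10).
fan: 81.6 − 20·log₁₀(13.8/2.6) = 81.6 − 14.50 = 67.10 dB.
woodworking router: 97.8 − 20·log₁₀(26.7/2.6) = 97.8 − 20.23 = 77.57 dB.
diesel generator: 100.1 − 20·log₁₀(4.5/2.3) = 100.1 − 5.83 = 94.27 dB.
Σ 10^(L/10) = 2.735e+09 → L_total = 10·log₁₀(2.735e+09) = 94.37 dB.

94 dB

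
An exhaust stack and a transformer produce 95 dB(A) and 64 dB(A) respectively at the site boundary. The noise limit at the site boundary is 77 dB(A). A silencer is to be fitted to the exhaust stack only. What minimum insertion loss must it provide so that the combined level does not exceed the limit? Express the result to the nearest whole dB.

18 dB

Everything except the exhaust stack sums to 10^(64/10) = 2.512e+06 in linear terms, 64.00 dB(A).
To meet 77 dB(A) overall, the treated exhaust stack may contribute at most 10^(77/10) − 2.512e+06 = 4.761e+07, i.e. 76.78 dB(A).
Required insertion loss = 95 − 76.78 = 18.22 dB.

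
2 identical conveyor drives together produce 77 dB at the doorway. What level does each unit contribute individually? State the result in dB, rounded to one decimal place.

2 equal contributions raise the level by 10·log₁₀ 2 = 3.010 dB, so each unit alone gives 77 − 3.010.

74.0 dB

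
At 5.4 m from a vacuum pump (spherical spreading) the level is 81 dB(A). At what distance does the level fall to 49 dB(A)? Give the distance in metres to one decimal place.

The 32.0 dB drop corresponds to a distance ratio of 10^(32.0/20) for a point source.
r₂ = 5.4·10^((81−49)/20) = 5.4·10^(32.0/20) = 214.98 m.

215.0 m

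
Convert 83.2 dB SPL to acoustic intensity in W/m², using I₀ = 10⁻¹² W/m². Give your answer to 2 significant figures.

0.00021 W/m²

I = I₀·10^(L/10) = 10⁻¹² × 10^(83.2/10) = 10^(-3.680).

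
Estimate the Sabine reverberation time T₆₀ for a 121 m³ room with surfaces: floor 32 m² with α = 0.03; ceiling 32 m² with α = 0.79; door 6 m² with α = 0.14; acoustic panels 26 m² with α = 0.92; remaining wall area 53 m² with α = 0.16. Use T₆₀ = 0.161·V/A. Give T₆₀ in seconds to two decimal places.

Total absorption A = 32·0.03 + 32·0.79 + 6·0.14 + 26·0.92 + 53·0.16 = 59.48 m² sabins.
T₆₀ = 0.161 × 121 / 59.48 = 0.328 s.

0.33 s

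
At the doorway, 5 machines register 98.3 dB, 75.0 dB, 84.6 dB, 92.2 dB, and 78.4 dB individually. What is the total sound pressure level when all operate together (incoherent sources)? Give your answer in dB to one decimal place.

99.4 dB

For uncorrelated sources the intensities add, so convert each level to linear form, sum, and take 10·log₁₀ of the total.
Σ 10^(L/10) = 10^(98.3/10) + 10^(75.0/10) + 10^(84.6/10) + 10^(92.2/10) + 10^(78.4/10) = 8.810e+09.
L_total = 10·log₁₀(8.810e+09) = 99.45 dB.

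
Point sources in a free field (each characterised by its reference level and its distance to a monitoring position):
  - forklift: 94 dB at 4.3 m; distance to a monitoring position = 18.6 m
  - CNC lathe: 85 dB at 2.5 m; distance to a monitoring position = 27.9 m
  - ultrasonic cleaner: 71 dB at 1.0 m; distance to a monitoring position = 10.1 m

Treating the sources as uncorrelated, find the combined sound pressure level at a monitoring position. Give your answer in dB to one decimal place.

81.4 dB

Propagate each source to the receiver with L = L_ref − 20·log₁₀(r/r_ref), then add intensities.
forklift: 94 − 20·log₁₀(18.6/4.3) = 94 − 12.72 = 81.28 dB.
CNC lathe: 85 − 20·log₁₀(27.9/2.5) = 85 − 20.95 = 64.05 dB.
ultrasonic cleaner: 71 − 20·log₁₀(10.1/1.0) = 71 − 20.09 = 50.91 dB.
Σ 10^(L/10) = 1.369e+08 → L_total = 10·log₁₀(1.369e+08) = 81.36 dB.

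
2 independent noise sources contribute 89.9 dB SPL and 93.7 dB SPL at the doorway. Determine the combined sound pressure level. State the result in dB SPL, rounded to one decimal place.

95.2 dB SPL

For uncorrelated sources the intensities add, so convert each level to linear form, sum, and take 10·log₁₀ of the total.
Σ 10^(L/10) = 10^(89.9/10) + 10^(93.7/10) = 3.321e+09.
L_total = 10·log₁₀(3.321e+09) = 95.21 dB SPL.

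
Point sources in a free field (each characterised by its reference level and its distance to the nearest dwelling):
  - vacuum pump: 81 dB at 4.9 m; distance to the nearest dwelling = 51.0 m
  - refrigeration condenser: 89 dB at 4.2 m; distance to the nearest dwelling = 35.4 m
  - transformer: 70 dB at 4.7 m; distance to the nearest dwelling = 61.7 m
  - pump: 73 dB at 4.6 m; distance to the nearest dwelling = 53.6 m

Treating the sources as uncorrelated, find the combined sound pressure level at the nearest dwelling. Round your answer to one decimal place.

First find each source's level at the receiver (point-source: −20·log₁₀(r/r_ref)), then combine on an intensity basis.
vacuum pump: 81 − 20·log₁₀(51.0/4.9) = 81 − 20.35 = 60.65 dB.
refrigeration condenser: 89 − 20·log₁₀(35.4/4.2) = 89 − 18.52 = 70.48 dB.
transformer: 70 − 20·log₁₀(61.7/4.7) = 70 − 22.36 = 47.64 dB.
pump: 73 − 20·log₁₀(53.6/4.6) = 73 − 21.33 = 51.67 dB.
Σ 10^(L/10) = 1.255e+07 → L_total = 10·log₁₀(1.255e+07) = 70.99 dB.

71.0 dB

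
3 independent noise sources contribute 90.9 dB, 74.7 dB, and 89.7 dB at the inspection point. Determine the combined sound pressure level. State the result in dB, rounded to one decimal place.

Incoherent sources combine by intensity addition: L_total = 10·log₁₀(Σ 10^(L_i/10)).
Σ 10^(L/10) = 10^(90.9/10) + 10^(74.7/10) + 10^(89.7/10) = 2.193e+09.
L_total = 10·log₁₀(2.193e+09) = 93.41 dB.

93.4 dB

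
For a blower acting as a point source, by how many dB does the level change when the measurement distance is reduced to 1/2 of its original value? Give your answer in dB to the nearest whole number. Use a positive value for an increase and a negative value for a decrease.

+6 dB

A point source loses 6 dB per doubling of distance; generally ΔL = −20·log₁₀(r₂/r₁).
ΔL = −20·log₁₀(0.5) = +6.02 dB.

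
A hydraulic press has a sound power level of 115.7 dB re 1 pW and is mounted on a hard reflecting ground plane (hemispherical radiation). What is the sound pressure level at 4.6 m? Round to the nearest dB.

Free-field hemispherical radiation: L_p = L_w − 10·log₁₀(2π·r²), r = 4.6 m.
2π·r² = 133 m², 10·log₁₀ of that is 21.237 dB.
L_p = 115.7 − 21.237 = 94.46 dB.

94 dB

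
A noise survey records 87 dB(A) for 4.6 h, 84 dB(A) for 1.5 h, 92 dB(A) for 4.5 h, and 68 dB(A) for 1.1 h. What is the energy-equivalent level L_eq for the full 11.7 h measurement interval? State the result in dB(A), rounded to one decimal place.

L_eq = 10·log₁₀[(1/T)·Σ tᵢ·10^(Lᵢ/10)] with T = 11.7 h.
Σ tᵢ·10^(Lᵢ/10) = 4.6·10^(87/10) + 1.5·10^(84/10) + 4.5·10^(92/10) + 1.1·10^(68/10) = 9.821e+09.
L_eq = 10·log₁₀(9.821e+09/11.7) = 89.24 dB(A).

89.2 dB(A)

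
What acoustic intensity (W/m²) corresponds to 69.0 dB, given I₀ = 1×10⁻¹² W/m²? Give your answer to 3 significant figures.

7.94e-06 W/m²

L = 10·log₁₀(I/I₀) ⇒ I = I₀·10^(L/10) = 10⁻¹² × 10^6.90.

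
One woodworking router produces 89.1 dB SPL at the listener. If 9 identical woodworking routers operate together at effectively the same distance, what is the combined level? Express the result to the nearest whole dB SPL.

99 dB SPL

N identical incoherent sources raise the level by 10·log₁₀ N.
L_total = 89.1 + 10·log₁₀(9) = 89.1 + 9.542 = 98.64 dB SPL.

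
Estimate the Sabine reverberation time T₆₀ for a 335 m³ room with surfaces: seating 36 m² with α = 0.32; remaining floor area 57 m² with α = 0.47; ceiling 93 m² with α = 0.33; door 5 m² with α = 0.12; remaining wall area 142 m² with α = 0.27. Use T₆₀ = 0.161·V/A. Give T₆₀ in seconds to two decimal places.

0.50 s

Total absorption A = 36·0.32 + 57·0.47 + 93·0.33 + 5·0.12 + 142·0.27 = 107.94 m² sabins.
T₆₀ = 0.161 × 335 / 107.94 = 0.500 s.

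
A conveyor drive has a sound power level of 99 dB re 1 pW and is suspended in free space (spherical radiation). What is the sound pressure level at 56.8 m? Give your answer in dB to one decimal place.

52.9 dB

Free-field spherical radiation: L_p = L_w − 10·log₁₀(4π·r²), r = 56.8 m.
4π·r² = 4.054e+04 m², 10·log₁₀ of that is 46.079 dB.
L_p = 99 − 46.079 = 52.92 dB.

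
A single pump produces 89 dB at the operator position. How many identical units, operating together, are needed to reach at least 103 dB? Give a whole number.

Need L₁ + 10·log₁₀ N ≥ 103, i.e. log₁₀ N ≥ 1.40.
N ≥ 10^(14.0/10) = 25.119, so N = 26.

26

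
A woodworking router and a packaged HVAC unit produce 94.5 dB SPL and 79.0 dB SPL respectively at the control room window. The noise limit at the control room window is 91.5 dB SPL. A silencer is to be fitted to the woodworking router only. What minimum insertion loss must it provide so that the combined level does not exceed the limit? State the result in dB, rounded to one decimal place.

Everything except the woodworking router sums to 10^(79.0/10) = 7.943e+07 in linear terms, 79.00 dB SPL.
The limit corresponds to 10^(91.5/10) = 1.413e+09; subtracting the fixed part leaves 1.333e+09 for the woodworking router, i.e. 91.25 dB SPL.
So the woodworking router must be reduced from 94.5 to 91.25 dB SPL: IL = 3.25 dB.

3.3 dB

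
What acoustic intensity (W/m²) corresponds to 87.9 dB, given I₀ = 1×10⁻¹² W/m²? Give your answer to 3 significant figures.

I = I₀·10^(L/10) = 10⁻¹² × 10^(87.9/10) = 10^(-3.210).

0.000617 W/m²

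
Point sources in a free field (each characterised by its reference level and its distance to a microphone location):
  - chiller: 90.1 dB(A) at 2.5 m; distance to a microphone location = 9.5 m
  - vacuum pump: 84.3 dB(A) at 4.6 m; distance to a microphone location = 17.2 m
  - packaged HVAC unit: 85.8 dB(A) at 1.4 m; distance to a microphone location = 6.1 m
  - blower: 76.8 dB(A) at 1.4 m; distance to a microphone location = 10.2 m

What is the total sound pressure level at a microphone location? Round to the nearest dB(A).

Apply inverse-square spreading to bring every level to the receiver, then sum 10^(L/10).
chiller: 90.1 − 20·log₁₀(9.5/2.5) = 90.1 − 11.60 = 78.50 dB(A).
vacuum pump: 84.3 − 20·log₁₀(17.2/4.6) = 84.3 − 11.46 = 72.84 dB(A).
packaged HVAC unit: 85.8 − 20·log₁₀(6.1/1.4) = 85.8 − 12.78 = 73.02 dB(A).
blower: 76.8 − 20·log₁₀(10.2/1.4) = 76.8 − 17.25 = 59.55 dB(A).
Σ 10^(L/10) = 1.110e+08 → L_total = 10·log₁₀(1.110e+08) = 80.45 dB(A).

80 dB(A)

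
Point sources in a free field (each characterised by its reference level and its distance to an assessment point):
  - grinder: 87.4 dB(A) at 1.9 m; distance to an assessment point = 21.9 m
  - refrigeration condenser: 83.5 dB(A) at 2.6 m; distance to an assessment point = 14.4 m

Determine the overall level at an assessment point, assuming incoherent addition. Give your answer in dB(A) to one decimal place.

Apply inverse-square spreading to bring every level to the receiver, then sum 10^(L/10).
grinder: 87.4 − 20·log₁₀(21.9/1.9) = 87.4 − 21.23 = 66.17 dB(A).
refrigeration condenser: 83.5 − 20·log₁₀(14.4/2.6) = 83.5 − 14.87 = 68.63 dB(A).
Σ 10^(L/10) = 1.143e+07 → L_total = 10·log₁₀(1.143e+07) = 70.58 dB(A).

70.6 dB(A)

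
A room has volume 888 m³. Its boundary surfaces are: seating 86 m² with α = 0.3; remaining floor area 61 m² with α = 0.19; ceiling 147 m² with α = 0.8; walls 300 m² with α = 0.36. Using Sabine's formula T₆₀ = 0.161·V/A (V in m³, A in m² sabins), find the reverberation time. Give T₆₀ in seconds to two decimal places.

A = Σ Sᵢαᵢ = 86·0.3 + 61·0.19 + 147·0.8 + 300·0.36 = 262.99 m².
T₆₀ = 0.161·V/A = 0.161·888/262.99 = 0.544 s.

0.54 s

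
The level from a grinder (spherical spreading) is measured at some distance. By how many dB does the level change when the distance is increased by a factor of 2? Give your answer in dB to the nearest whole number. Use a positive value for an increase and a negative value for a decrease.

-6 dB

Point-source spreading: ΔL = −20·log₁₀(r₂/r₁).
ΔL = −20·log₁₀(2) = -6.02 dB.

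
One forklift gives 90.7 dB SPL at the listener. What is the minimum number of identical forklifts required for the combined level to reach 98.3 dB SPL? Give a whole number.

6

Need L₁ + 10·log₁₀ N ≥ 98.3, i.e. log₁₀ N ≥ 0.76.
N ≥ 10^(7.6/10) = 5.754, so N = 6.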